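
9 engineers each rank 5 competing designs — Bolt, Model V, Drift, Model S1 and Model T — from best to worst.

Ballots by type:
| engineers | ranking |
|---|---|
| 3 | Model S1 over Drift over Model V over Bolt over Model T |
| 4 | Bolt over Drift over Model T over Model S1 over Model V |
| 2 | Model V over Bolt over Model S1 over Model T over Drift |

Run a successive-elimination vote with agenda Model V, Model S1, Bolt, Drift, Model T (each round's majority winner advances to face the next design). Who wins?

Round 1: Model V vs Model S1 — 2–7, Model S1 advances.
Round 2: Model S1 vs Bolt — 3–6, Bolt advances.
Round 3: Bolt vs Drift — 6–3, Bolt advances.
Round 4: Bolt vs Model T — 9–0, Bolt advances.
The agenda winner is Bolt.

Bolt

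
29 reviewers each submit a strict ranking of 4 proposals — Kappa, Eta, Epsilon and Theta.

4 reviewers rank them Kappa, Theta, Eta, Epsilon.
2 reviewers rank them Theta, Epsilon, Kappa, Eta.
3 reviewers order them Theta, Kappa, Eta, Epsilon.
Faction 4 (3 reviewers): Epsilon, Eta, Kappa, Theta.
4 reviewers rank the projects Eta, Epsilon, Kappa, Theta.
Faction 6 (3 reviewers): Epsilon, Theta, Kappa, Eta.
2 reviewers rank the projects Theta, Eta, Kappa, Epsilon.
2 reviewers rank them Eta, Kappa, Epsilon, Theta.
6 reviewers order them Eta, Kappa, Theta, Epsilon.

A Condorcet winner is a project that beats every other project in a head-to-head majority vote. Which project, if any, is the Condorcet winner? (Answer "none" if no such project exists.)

Eta

Head-to-head results (29 reviewers):
Kappa vs Eta: Eta wins 17–12.
Kappa–Epsilon: Kappa 17–12.
Kappa–Theta: Kappa 19–10.
Eta vs Epsilon: 21 to 8, Eta.
Eta vs Theta: Eta wins 15–14.
Epsilon vs Theta: Theta, 17–12.
Eta beats each of Kappa, Epsilon, Theta — Eta is the Condorcet winner.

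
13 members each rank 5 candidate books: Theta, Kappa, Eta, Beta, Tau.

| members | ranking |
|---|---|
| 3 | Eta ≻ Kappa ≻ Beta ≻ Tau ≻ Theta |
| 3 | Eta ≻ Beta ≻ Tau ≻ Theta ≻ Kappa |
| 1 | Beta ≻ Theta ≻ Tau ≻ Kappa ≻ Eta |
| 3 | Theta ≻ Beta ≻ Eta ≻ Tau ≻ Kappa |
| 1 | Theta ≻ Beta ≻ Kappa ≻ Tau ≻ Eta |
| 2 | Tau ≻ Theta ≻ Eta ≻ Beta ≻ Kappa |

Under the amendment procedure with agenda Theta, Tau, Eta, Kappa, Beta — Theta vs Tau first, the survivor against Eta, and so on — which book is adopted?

Eta

Round 1: Theta vs Tau — 5–8, Tau advances.
Round 2: Tau vs Eta — 4–9, Eta advances.
Round 3: Eta vs Kappa — 11–2, Eta advances.
Round 4: Eta vs Beta — 8–5, Eta advances.
Eta survives the agenda.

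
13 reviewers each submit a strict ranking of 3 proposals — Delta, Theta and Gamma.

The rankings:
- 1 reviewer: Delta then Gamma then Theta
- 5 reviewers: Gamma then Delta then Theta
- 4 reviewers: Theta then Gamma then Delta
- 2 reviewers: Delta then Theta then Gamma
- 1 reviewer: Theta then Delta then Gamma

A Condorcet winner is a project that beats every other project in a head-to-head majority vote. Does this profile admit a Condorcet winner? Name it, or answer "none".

Check each pair by majority over 13 ballots:
Delta vs Theta: Delta wins 8–5.
Delta–Gamma: Gamma 9–4.
Theta vs Gamma: Theta wins 7–6.
Each project drops at least one matchup (Delta loses to Gamma; Theta loses to Delta; Gamma loses to Theta); the cycle Delta beats Theta beats Gamma beats Delta rules out a Condorcet winner.

none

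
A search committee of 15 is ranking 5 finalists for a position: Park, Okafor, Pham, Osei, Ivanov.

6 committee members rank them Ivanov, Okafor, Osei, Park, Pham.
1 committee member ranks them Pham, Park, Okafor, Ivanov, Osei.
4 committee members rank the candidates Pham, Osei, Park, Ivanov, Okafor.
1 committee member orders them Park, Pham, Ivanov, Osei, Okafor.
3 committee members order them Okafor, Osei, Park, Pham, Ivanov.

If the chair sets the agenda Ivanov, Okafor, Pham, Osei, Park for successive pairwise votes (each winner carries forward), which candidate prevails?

Round 1: Ivanov vs Okafor — 11–4, Ivanov advances.
Round 2: Ivanov vs Pham — 6–9, Pham advances.
Round 3: Pham vs Osei — 6–9, Osei advances.
Round 4: Osei vs Park — 13–2, Osei advances.
Osei survives the agenda.

Osei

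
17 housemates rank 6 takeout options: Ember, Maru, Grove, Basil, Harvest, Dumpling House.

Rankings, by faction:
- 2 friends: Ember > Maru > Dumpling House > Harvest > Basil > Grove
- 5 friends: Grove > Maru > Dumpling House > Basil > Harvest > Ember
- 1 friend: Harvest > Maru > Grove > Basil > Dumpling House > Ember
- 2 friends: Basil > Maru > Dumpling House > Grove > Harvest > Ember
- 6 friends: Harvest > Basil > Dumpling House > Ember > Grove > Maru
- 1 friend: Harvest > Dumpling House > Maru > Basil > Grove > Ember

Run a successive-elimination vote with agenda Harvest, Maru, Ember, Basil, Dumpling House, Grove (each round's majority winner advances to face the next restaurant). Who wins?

Grove

Round 1: Harvest vs Maru — 8–9, Maru advances.
Round 2: Maru vs Ember — 9–8, Maru advances.
Round 3: Maru vs Basil — 9–8, Maru advances.
Round 4: Maru vs Dumpling House — 10–7, Maru advances.
Round 5: Maru vs Grove — 6–11, Grove advances.
Grove survives the agenda.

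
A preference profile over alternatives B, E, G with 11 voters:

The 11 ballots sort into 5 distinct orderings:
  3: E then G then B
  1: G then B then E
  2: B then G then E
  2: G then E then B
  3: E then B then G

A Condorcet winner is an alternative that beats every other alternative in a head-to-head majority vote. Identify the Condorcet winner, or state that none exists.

Head-to-head results (11 voters):
B vs E: E wins 8–3.
B vs G: G wins 6–5.
E vs G: E wins 6–5.
Only E has no losses; E is the Condorcet winner.

E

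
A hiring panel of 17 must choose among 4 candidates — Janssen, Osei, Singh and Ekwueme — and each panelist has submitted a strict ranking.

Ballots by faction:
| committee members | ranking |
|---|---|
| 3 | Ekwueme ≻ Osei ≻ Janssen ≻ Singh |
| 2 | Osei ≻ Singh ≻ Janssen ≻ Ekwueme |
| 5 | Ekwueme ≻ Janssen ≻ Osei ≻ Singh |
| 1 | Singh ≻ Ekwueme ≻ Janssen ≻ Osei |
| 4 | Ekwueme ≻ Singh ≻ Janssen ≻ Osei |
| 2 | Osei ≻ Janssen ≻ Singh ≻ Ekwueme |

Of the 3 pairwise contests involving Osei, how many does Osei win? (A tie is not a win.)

1

Osei against each rival (17 committee members):
Osei–Janssen: Janssen 10–7.
Osei vs Singh: Osei, 12–5.
Osei vs Ekwueme: Ekwueme wins 13–4.
Osei beats Singh; loses to Janssen, Ekwueme — 1 pairwise win.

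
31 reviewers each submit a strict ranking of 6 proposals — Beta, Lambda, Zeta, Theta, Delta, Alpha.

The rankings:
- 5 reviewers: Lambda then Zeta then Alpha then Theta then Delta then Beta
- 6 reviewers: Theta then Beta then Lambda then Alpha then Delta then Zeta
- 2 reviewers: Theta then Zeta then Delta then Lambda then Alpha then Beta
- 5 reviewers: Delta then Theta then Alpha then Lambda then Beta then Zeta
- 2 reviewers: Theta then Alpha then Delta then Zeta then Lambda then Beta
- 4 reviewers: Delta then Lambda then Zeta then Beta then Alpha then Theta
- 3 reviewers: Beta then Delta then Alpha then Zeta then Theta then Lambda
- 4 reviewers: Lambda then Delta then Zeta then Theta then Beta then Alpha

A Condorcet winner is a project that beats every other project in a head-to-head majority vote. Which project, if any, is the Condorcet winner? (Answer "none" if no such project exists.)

Head-to-head results (31 reviewers):
Beta vs Lambda: 6+3 = 9 for Beta, 22 for Lambda — Lambda by 22–9.
Beta vs Zeta: 6+5+3 = 14 for Beta, 17 for Zeta — Zeta by 17–14.
Beta vs Theta: Beta preferred on 4+3 = 7 ballots; Theta wins 24–7.
Beta vs Delta: 9 to 22, Delta.
Beta vs Alpha: 6+4+3+4 = 17 for Beta, 14 for Alpha — Beta by 17–14.
Lambda vs Zeta: Lambda is ranked higher on 5+6+5+4+4 = 24 ballots, Zeta on 7. Lambda wins 24–7.
Lambda vs Theta: 13 to 18, Theta.
Lambda vs Delta: 5+6+4 = 15 for Lambda, 16 for Delta — Delta by 16–15.
Lambda vs Alpha: 5+6+2+4+4 = 21 for Lambda, 10 for Alpha — Lambda by 21–10.
Zeta vs Theta: 5+4+3+4 = 16 for Zeta, 15 for Theta — Zeta by 16–15.
Zeta vs Delta: 7 to 24, Delta.
Zeta vs Alpha: 5+2+4+4 = 15 for Zeta, 16 for Alpha — Alpha by 16–15.
Theta vs Delta: 15 to 16, Delta.
Theta vs Alpha: Theta preferred on 6+2+5+2+4 = 19 ballots; Theta wins 19–12.
Delta vs Alpha: Delta is ranked higher on 2+5+4+3+4 = 18 ballots, Alpha on 13. Delta wins 18–13.
Only Delta has no losses; Delta is the Condorcet winner.

Delta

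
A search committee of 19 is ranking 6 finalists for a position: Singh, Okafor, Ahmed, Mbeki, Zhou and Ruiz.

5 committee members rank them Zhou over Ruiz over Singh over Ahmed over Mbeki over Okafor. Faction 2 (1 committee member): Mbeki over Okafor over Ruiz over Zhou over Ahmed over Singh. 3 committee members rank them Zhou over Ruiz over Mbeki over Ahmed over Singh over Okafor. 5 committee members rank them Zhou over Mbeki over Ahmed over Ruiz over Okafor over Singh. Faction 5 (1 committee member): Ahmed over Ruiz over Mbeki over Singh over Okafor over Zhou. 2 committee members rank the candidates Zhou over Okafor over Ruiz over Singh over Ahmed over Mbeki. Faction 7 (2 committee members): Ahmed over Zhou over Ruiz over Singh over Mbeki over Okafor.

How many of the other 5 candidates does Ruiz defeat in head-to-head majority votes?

4

Ruiz against each rival (19 committee members):
Ruiz vs Singh: Ruiz wins 19–0.
Ruiz vs Okafor: Ruiz wins 16–3.
Ruiz vs Ahmed: Ruiz preferred on 5+1+3+2 = 11 ballots; Ruiz wins 11–8.
Ruiz vs Mbeki: Ruiz preferred on 5+3+1+2+2 = 13 ballots; Ruiz wins 13–6.
Ruiz vs Zhou: Ruiz preferred on 1+1 = 2 ballots; Zhou wins 17–2.
Ruiz beats Singh, Okafor, Ahmed, Mbeki; loses to Zhou — 4 pairwise wins.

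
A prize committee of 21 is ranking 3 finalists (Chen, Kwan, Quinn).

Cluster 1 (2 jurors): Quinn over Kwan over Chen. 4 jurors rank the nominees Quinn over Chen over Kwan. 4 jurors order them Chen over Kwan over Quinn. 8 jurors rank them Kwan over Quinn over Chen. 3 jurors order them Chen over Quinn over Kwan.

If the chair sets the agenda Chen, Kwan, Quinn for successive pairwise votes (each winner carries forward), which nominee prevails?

Round 1: Chen vs Kwan — 11–10, Chen advances.
Round 2: Chen vs Quinn — 7–14, Quinn advances.
Quinn survives the agenda.

Quinn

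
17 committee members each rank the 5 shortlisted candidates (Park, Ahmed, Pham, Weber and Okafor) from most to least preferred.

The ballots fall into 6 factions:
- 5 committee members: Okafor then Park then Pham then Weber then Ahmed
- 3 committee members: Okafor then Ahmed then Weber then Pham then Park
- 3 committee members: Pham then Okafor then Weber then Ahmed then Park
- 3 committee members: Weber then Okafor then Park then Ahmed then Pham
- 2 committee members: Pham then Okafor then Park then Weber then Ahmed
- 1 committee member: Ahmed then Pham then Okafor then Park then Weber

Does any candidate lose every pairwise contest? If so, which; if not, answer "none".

Pairwise majorities:
Park vs Ahmed: Park is ranked higher on 5+3+2 = 10 ballots, Ahmed on 7. Park wins 10–7.
Park–Pham: Pham 9–8.
Park–Weber: Weber 9–8.
Park vs Okafor: Park preferred on 0 ballots; Okafor wins 17–0.
Ahmed vs Pham: Pham wins 10–7.
Ahmed–Weber: Weber 13–4.
Ahmed–Okafor: Okafor 16–1.
Pham vs Weber: Pham is ranked higher on 5+3+2+1 = 11 ballots, Weber on 6. Pham wins 11–6.
Pham vs Okafor: Pham is ranked higher on 3+2+1 = 6 ballots, Okafor on 11. Okafor wins 11–6.
Weber vs Okafor: 3 to 14, Okafor.
Ahmed loses to every other candidate — it is the Condorcet loser.

Ahmed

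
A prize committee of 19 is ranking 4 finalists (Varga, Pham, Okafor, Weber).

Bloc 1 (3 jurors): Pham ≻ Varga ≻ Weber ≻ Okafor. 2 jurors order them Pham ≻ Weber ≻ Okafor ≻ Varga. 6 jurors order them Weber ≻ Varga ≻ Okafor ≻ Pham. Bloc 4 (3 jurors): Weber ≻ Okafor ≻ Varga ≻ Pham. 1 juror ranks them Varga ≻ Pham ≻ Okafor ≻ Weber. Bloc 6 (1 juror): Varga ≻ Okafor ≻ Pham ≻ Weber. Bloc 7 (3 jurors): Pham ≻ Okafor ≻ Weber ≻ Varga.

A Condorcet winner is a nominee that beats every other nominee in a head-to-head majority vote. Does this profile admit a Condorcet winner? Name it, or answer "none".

Head-to-head results (19 jurors):
Varga vs Pham: 6+3+1+1 = 11 for Varga, 8 for Pham — Varga by 11–8.
Varga vs Okafor: 3+6+1+1 = 11 for Varga, 8 for Okafor — Varga by 11–8.
Varga vs Weber: 3+1+1 = 5 for Varga, 14 for Weber — Weber by 14–5.
Pham vs Okafor: Pham is ranked higher on 3+2+1+3 = 9 ballots, Okafor on 10. Okafor wins 10–9.
Pham vs Weber: 10 to 9, Pham.
Okafor vs Weber: Okafor is ranked higher on 1+1+3 = 5 ballots, Weber on 14. Weber wins 14–5.
Every nominee loses at least once (Varga loses to Weber; Pham loses to Varga; Okafor loses to Varga; Weber loses to Pham). The majority relation contains the cycle Varga > Pham > Weber > Varga, so there is no Condorcet winner.

none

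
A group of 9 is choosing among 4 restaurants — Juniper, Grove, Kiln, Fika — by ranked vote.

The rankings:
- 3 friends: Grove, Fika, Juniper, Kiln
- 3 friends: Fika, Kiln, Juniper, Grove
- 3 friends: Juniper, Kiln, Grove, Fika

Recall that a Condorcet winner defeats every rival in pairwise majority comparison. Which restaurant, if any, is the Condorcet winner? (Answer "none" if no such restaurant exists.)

none

Check each pair by majority over 9 ballots:
Juniper–Grove: Juniper 6–3.
Juniper vs Kiln: Juniper is ranked higher on 3+3 = 6 ballots, Kiln on 3. Juniper wins 6–3.
Juniper vs Fika: 3 for Juniper, 6 for Fika — Fika by 6–3.
Grove–Kiln: Kiln 6–3.
Grove vs Fika: Grove wins 6–3.
Kiln vs Fika: Fika wins 6–3.
No restaurant is unbeaten: Juniper loses to Fika; Grove loses to Juniper; Kiln loses to Juniper; Fika loses to Grove. In particular Juniper beats Grove beats Fika beats Juniper is a majority cycle — no Condorcet winner exists.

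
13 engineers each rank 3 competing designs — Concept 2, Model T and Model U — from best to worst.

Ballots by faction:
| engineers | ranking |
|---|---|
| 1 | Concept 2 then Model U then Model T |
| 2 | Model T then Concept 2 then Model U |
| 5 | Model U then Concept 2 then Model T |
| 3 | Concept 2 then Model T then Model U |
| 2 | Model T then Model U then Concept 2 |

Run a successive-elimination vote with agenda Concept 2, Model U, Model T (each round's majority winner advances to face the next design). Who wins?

Model T

Round 1: Concept 2 vs Model U — 6–7, Model U advances.
Round 2: Model U vs Model T — 6–7, Model T advances.
Model T survives the agenda.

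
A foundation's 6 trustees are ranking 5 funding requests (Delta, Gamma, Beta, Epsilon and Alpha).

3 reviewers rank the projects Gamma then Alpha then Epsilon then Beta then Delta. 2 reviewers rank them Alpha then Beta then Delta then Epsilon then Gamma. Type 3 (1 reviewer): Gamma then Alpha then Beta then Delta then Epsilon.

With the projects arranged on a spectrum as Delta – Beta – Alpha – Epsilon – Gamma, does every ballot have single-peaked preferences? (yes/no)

no

Axis positions: Delta=1, Beta=2, Alpha=3, Epsilon=4, Gamma=5.
Type 1: ranking walks positions 5-3-4-2-1; Alpha is ranked above Epsilon even though Epsilon lies between Alpha and the peak Gamma on the axis — preferences dip and rise again. Not single-peaked.
Type 2 (peak Alpha at position 3): ranking walks positions 3-2-1-4-5, expanding outward from the peak — single-peaked.
Type 3: ranking walks positions 5-3-2-1-4; Alpha is ranked above Epsilon even though Epsilon lies between Alpha and the peak Gamma on the axis — preferences dip and rise again. Not single-peaked.
Type 1 violates single-peakedness, so the profile is not single-peaked on this axis.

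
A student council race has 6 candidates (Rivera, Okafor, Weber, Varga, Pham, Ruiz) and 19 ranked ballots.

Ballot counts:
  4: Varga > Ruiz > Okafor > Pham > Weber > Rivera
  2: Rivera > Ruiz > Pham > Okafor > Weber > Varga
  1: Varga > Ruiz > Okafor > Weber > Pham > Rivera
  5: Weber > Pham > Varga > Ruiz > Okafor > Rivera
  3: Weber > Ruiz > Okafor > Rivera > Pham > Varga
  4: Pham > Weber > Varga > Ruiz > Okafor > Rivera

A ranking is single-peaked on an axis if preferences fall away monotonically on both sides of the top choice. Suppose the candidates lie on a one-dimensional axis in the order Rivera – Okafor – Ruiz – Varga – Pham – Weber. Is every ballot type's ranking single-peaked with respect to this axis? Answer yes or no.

no

Axis positions: Rivera=1, Okafor=2, Ruiz=3, Varga=4, Pham=5, Weber=6.
Ballot type 1 (peak Varga at position 4): ranking walks positions 4-3-2-5-6-1, expanding outward from the peak — single-peaked.
Ballot type 2: ranking walks positions 1-3-5-2-6-4; Ruiz is ranked above Okafor even though Okafor lies between Ruiz and the peak Rivera on the axis — preferences dip and rise again. Not single-peaked.
Ballot type 3: ranking walks positions 4-3-2-6-5-1; Weber is ranked above Pham even though Pham lies between Weber and the peak Varga on the axis — preferences dip and rise again. Not single-peaked.
Ballot type 4 (peak Weber at position 6): ranking walks positions 6-5-4-3-2-1, expanding outward from the peak — single-peaked.
Ballot type 5: ranking walks positions 6-3-2-1-5-4; Ruiz is ranked above Pham even though Pham lies between Ruiz and the peak Weber on the axis — preferences dip and rise again. Not single-peaked.
Ballot type 6 (peak Pham at position 5): ranking walks positions 5-6-4-3-2-1, expanding outward from the peak — single-peaked.
Ballot type 2 violates single-peakedness, so the profile is not single-peaked on this axis.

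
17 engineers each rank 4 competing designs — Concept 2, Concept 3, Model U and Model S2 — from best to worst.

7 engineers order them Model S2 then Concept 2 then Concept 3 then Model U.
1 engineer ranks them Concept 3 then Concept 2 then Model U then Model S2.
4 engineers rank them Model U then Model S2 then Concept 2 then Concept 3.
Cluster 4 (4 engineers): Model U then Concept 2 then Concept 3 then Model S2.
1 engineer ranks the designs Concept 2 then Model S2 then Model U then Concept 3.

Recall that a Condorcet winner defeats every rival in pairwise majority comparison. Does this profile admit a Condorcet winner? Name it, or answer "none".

none

Pairwise majorities:
Concept 2 vs Concept 3: 7+4+4+1 = 16 for Concept 2, 1 for Concept 3 — Concept 2 by 16–1.
Concept 2 vs Model U: 7+1+1 = 9 for Concept 2, 8 for Model U — Concept 2 by 9–8.
Concept 2 vs Model S2: Concept 2 is ranked higher on 1+4+1 = 6 ballots, Model S2 on 11. Model S2 wins 11–6.
Concept 3 vs Model U: 7+1 = 8 for Concept 3, 9 for Model U — Model U by 9–8.
Concept 3 vs Model S2: Concept 3 preferred on 1+4 = 5 ballots; Model S2 wins 12–5.
Model U vs Model S2: Model U preferred on 1+4+4 = 9 ballots; Model U wins 9–8.
Each design drops at least one matchup (Concept 2 loses to Model S2; Concept 3 loses to Concept 2; Model U loses to Concept 2; Model S2 loses to Model U); the cycle Concept 2 beats Model U beats Model S2 beats Concept 2 rules out a Condorcet winner.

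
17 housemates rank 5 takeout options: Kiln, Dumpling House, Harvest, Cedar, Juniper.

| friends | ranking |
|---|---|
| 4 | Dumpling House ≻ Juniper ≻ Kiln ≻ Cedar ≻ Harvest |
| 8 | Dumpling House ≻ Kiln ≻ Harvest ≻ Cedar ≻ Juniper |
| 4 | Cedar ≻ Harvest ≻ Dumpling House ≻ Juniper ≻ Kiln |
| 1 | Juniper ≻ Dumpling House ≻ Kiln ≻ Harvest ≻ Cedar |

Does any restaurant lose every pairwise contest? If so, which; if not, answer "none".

none

Pairwise majorities:
Kiln vs Dumpling House: Dumpling House, 17–0.
Kiln–Harvest: Kiln 13–4.
Kiln vs Cedar: Kiln, 13–4.
Kiln–Juniper: Juniper 9–8.
Dumpling House vs Harvest: Dumpling House preferred on 4+8+1 = 13 ballots; Dumpling House wins 13–4.
Dumpling House vs Cedar: 13 to 4, Dumpling House.
Dumpling House vs Juniper: 16 to 1, Dumpling House.
Harvest vs Cedar: Harvest, 9–8.
Harvest vs Juniper: Harvest preferred on 8+4 = 12 ballots; Harvest wins 12–5.
Cedar vs Juniper: 8+4 = 12 for Cedar, 5 for Juniper — Cedar by 12–5.
No restaurant is winless: Kiln beats Harvest; Dumpling House beats Kiln; Harvest beats Cedar; Cedar beats Juniper; Juniper beats Kiln. There is no Condorcet loser.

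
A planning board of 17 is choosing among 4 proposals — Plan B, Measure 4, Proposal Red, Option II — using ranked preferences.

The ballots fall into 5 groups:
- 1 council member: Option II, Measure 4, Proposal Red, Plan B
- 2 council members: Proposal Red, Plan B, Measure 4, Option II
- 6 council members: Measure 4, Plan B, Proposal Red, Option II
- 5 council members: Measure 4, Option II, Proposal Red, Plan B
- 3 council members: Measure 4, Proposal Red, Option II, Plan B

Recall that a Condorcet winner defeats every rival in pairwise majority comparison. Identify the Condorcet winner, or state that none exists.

Measure 4

Head-to-head results (17 council members):
Plan B vs Measure 4: Measure 4 wins 15–2.
Plan B vs Proposal Red: Plan B is ranked higher on 6 ballots, Proposal Red on 11. Proposal Red wins 11–6.
Plan B vs Option II: 2+6 = 8 for Plan B, 9 for Option II — Option II by 9–8.
Measure 4 vs Proposal Red: 15 to 2, Measure 4.
Measure 4 vs Option II: 2+6+5+3 = 16 for Measure 4, 1 for Option II — Measure 4 by 16–1.
Proposal Red vs Option II: Proposal Red preferred on 2+6+3 = 11 ballots; Proposal Red wins 11–6.
Only Measure 4 has no losses; Measure 4 is the Condorcet winner.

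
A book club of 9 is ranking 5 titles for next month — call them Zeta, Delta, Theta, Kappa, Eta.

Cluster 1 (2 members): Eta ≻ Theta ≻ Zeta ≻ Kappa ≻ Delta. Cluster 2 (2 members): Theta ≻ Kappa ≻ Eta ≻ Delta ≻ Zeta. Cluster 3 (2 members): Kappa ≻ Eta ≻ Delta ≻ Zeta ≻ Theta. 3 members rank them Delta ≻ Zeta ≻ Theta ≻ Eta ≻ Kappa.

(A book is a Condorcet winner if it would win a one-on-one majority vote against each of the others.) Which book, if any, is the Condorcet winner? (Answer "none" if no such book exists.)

Check each pair by majority over 9 ballots:
Zeta vs Delta: Zeta is ranked higher on 2 ballots, Delta on 7. Delta wins 7–2.
Zeta vs Theta: Zeta preferred on 2+3 = 5 ballots; Zeta wins 5–4.
Zeta vs Kappa: 5 to 4, Zeta.
Zeta vs Eta: 3 to 6, Eta.
Delta vs Theta: 2+3 = 5 for Delta, 4 for Theta — Delta by 5–4.
Delta vs Kappa: 3 to 6, Kappa.
Delta vs Eta: Delta is ranked higher on 3 ballots, Eta on 6. Eta wins 6–3.
Theta vs Kappa: 7 to 2, Theta.
Theta vs Eta: 5 to 4, Theta.
Kappa vs Eta: 4 to 5, Eta.
Every book loses at least once (Zeta loses to Delta; Delta loses to Kappa; Theta loses to Zeta; Kappa loses to Zeta; Eta loses to Theta). The majority relation contains the cycle Zeta → Theta → Eta → Zeta, so there is no Condorcet winner.

none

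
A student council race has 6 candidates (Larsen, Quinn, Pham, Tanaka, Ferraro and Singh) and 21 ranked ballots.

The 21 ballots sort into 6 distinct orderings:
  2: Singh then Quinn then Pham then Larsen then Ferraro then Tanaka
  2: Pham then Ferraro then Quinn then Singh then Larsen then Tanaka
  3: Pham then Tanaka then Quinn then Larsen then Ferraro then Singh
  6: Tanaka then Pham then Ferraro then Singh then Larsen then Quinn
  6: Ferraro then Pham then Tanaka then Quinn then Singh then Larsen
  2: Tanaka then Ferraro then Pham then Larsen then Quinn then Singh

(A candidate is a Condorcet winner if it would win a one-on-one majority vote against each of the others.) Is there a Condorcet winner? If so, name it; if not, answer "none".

Head-to-head results (21 voters):
Larsen vs Quinn: Quinn wins 13–8.
Larsen vs Pham: Pham wins 21–0.
Larsen–Tanaka: Tanaka 17–4.
Larsen vs Ferraro: Ferraro, 16–5.
Larsen vs Singh: Singh, 16–5.
Quinn–Pham: Pham 19–2.
Quinn vs Tanaka: Tanaka wins 17–4.
Quinn vs Ferraro: Ferraro, 16–5.
Quinn vs Singh: Quinn wins 13–8.
Pham–Tanaka: Pham 13–8.
Pham vs Ferraro: Pham wins 13–8.
Pham–Singh: Pham 19–2.
Tanaka–Ferraro: Tanaka 11–10.
Tanaka–Singh: Tanaka 17–4.
Ferraro vs Singh: Ferraro wins 19–2.
Pham wins every pairwise contest, so Pham is the Condorcet winner.

Pham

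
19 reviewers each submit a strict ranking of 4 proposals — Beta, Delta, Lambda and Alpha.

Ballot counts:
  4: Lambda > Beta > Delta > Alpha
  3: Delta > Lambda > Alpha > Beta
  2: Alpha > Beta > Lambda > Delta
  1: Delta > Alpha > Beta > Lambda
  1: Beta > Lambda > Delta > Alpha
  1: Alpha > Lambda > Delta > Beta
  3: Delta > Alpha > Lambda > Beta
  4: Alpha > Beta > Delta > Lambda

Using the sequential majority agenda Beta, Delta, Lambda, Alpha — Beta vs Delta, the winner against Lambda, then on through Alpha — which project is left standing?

Round 1: Beta vs Delta — 11–8, Beta advances.
Round 2: Beta vs Lambda — 8–11, Lambda advances.
Round 3: Lambda vs Alpha — 8–11, Alpha advances.
Alpha survives the agenda.

Alpha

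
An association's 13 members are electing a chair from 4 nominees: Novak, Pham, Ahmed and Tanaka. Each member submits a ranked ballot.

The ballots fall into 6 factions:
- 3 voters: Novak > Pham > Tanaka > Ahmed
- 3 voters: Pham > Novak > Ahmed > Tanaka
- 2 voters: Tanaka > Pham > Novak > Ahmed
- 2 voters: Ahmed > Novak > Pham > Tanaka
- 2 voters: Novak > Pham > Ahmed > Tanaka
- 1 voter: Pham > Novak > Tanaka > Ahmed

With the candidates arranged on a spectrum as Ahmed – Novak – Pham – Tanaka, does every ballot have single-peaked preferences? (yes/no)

Axis positions: Ahmed=1, Novak=2, Pham=3, Tanaka=4.
Faction 1 (peak Novak at position 2): ranking walks positions 2-3-4-1, expanding outward from the peak — single-peaked.
Faction 2 (peak Pham at position 3): ranking walks positions 3-2-1-4, expanding outward from the peak — single-peaked.
Faction 3 (peak Tanaka at position 4): ranking walks positions 4-3-2-1, expanding outward from the peak — single-peaked.
Faction 4 (peak Ahmed at position 1): ranking walks positions 1-2-3-4, expanding outward from the peak — single-peaked.
Faction 5 (peak Novak at position 2): ranking walks positions 2-3-1-4, expanding outward from the peak — single-peaked.
Faction 6 (peak Pham at position 3): ranking walks positions 3-2-4-1, expanding outward from the peak — single-peaked.
Every ranking is single-peaked on this axis.

yes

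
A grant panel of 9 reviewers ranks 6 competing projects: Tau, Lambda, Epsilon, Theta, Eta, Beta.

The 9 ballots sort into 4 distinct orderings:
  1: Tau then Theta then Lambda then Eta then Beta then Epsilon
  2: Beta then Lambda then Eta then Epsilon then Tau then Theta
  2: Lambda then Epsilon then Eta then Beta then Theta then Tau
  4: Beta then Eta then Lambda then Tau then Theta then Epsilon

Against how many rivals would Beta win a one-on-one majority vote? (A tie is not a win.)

5

Beta against each rival (9 reviewers):
Beta vs Tau: Beta wins 8–1.
Beta vs Lambda: Beta wins 6–3.
Beta–Epsilon: Beta 7–2.
Beta vs Theta: Beta preferred on 2+2+4 = 8 ballots; Beta wins 8–1.
Beta–Eta: Beta 6–3.
Beta beats Tau, Lambda, Epsilon, Theta, Eta — 5 pairwise wins.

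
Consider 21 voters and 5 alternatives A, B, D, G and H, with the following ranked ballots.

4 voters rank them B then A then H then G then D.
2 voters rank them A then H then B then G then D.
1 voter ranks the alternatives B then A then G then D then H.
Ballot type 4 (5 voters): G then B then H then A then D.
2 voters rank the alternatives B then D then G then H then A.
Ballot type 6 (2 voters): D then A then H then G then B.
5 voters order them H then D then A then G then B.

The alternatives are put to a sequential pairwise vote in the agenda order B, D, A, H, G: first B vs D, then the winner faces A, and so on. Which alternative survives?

G

Round 1: B vs D — 14–7, B advances.
Round 2: B vs A — 12–9, B advances.
Round 3: B vs H — 12–9, B advances.
Round 4: B vs G — 9–12, G advances.
G survives the agenda.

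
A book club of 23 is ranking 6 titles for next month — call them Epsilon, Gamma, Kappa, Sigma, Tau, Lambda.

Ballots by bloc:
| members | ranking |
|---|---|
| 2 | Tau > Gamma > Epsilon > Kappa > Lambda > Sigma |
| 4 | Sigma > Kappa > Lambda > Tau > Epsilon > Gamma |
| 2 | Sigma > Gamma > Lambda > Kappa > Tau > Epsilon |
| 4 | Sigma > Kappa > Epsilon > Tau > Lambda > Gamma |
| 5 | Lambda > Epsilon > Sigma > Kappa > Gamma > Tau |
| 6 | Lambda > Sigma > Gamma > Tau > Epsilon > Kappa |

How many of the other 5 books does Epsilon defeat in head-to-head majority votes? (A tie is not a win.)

2

Epsilon against each rival (23 members):
Epsilon vs Gamma: Epsilon preferred on 4+4+5 = 13 ballots; Epsilon wins 13–10.
Epsilon–Kappa: Epsilon 13–10.
Epsilon vs Sigma: Sigma, 16–7.
Epsilon vs Tau: Tau wins 14–9.
Epsilon vs Lambda: 2+4 = 6 for Epsilon, 17 for Lambda — Lambda by 17–6.
Epsilon beats Gamma, Kappa; loses to Sigma, Tau, Lambda — 2 pairwise wins.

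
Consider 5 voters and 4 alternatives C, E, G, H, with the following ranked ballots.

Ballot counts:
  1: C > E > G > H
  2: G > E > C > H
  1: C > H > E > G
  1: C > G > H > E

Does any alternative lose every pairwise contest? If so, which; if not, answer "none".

H

Pairwise majorities:
C vs E: 3 to 2, C.
C vs G: C preferred on 1+1+1 = 3 ballots; C wins 3–2.
C vs H: C preferred on 1+2+1+1 = 5 ballots; C wins 5–0.
E vs G: 2 to 3, G.
E vs H: E, 3–2.
G vs H: 1+2+1 = 4 for G, 1 for H — G by 4–1.
H loses to every other alternative — it is the Condorcet loser.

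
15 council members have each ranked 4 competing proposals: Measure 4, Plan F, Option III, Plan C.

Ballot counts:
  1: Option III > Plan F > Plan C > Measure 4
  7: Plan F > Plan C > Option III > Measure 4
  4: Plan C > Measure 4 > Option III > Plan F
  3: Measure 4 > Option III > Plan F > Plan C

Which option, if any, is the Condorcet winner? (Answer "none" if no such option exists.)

Head-to-head results (15 council members):
Measure 4 vs Plan F: 7 to 8, Plan F.
Measure 4 vs Option III: Measure 4 is ranked higher on 4+3 = 7 ballots, Option III on 8. Option III wins 8–7.
Measure 4 vs Plan C: 3 for Measure 4, 12 for Plan C — Plan C by 12–3.
Plan F vs Option III: Option III, 8–7.
Plan F vs Plan C: Plan F is ranked higher on 1+7+3 = 11 ballots, Plan C on 4. Plan F wins 11–4.
Option III vs Plan C: Plan C, 11–4.
No option is unbeaten: Measure 4 loses to Plan F; Plan F loses to Option III; Option III loses to Plan C; Plan C loses to Plan F. In particular Plan F → Plan C → Option III → Plan F is a majority cycle — no Condorcet winner exists.

none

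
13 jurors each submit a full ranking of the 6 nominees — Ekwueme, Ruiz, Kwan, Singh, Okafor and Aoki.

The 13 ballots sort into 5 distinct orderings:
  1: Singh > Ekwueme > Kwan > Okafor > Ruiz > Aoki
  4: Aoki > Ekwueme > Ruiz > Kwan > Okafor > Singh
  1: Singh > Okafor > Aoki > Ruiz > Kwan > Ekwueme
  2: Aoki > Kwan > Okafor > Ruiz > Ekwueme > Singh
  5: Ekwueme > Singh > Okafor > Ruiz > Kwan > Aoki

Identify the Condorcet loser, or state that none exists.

Head-to-head results (13 jurors):
Ekwueme vs Ruiz: 1+4+5 = 10 for Ekwueme, 3 for Ruiz — Ekwueme by 10–3.
Ekwueme vs Kwan: 10 to 3, Ekwueme.
Ekwueme vs Singh: Ekwueme is ranked higher on 4+2+5 = 11 ballots, Singh on 2. Ekwueme wins 11–2.
Ekwueme vs Okafor: Ekwueme is ranked higher on 1+4+5 = 10 ballots, Okafor on 3. Ekwueme wins 10–3.
Ekwueme vs Aoki: Aoki, 7–6.
Ruiz vs Kwan: Ruiz is ranked higher on 4+1+5 = 10 ballots, Kwan on 3. Ruiz wins 10–3.
Ruiz vs Singh: 6 to 7, Singh.
Ruiz vs Okafor: 4 for Ruiz, 9 for Okafor — Okafor by 9–4.
Ruiz vs Aoki: Ruiz is ranked higher on 1+5 = 6 ballots, Aoki on 7. Aoki wins 7–6.
Kwan vs Singh: 4+2 = 6 for Kwan, 7 for Singh — Singh by 7–6.
Kwan–Okafor: Kwan 7–6.
Kwan vs Aoki: Aoki, 7–6.
Singh vs Okafor: Singh is ranked higher on 1+1+5 = 7 ballots, Okafor on 6. Singh wins 7–6.
Singh–Aoki: Singh 7–6.
Okafor vs Aoki: 7 to 6, Okafor.
Every nominee wins at least one matchup (Ekwueme beats Ruiz; Ruiz beats Kwan; Kwan beats Okafor; Singh beats Ruiz; Okafor beats Ruiz; Aoki beats Ekwueme), so there is no Condorcet loser.

none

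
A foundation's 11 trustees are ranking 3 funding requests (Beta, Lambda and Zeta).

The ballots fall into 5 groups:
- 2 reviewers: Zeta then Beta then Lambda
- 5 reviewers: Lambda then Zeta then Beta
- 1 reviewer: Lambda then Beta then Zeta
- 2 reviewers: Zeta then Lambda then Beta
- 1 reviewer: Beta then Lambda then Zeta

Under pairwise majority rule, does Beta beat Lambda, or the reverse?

Ballots ranking Beta above Lambda: 2 + 1 = 3.
Ballots ranking Lambda above Beta: 11 − 3 = 8.
Lambda wins the head-to-head 8–3.

Lambda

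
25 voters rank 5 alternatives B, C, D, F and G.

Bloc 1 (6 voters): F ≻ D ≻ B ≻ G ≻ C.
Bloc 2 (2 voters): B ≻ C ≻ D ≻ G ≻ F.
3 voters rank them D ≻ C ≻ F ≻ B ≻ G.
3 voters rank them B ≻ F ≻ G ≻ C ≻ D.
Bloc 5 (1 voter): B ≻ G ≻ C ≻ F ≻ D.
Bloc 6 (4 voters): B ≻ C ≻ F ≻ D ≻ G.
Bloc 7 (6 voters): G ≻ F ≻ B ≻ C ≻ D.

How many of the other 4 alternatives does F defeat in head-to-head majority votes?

4

F against each rival (25 voters):
F vs B: F preferred on 6+3+6 = 15 ballots; F wins 15–10.
F vs C: F wins 15–10.
F–D: F 20–5.
F vs G: 6+3+3+4 = 16 for F, 9 for G — F by 16–9.
F beats B, C, D, G — 4 pairwise wins.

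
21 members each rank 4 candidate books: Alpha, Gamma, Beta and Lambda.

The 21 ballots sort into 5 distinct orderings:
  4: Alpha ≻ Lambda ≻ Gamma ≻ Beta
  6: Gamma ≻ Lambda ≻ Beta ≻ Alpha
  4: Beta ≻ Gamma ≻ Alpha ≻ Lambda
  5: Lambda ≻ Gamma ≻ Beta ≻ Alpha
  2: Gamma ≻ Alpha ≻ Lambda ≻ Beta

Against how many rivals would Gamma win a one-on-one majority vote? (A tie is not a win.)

Gamma against each rival (21 members):
Gamma–Alpha: Gamma 17–4.
Gamma vs Beta: Gamma, 17–4.
Gamma vs Lambda: Gamma, 12–9.
Gamma beats Alpha, Beta, Lambda — 3 pairwise wins.

3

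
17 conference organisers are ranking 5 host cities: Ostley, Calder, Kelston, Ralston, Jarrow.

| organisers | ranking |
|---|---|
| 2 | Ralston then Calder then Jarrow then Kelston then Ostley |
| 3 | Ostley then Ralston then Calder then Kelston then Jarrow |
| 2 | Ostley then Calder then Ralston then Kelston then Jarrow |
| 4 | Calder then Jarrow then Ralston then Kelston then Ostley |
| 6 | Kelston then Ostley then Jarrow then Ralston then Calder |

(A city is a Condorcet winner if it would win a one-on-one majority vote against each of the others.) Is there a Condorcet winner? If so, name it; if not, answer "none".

none

Check each pair by majority over 17 ballots:
Ostley vs Calder: Ostley preferred on 3+2+6 = 11 ballots; Ostley wins 11–6.
Ostley vs Kelston: Ostley preferred on 3+2 = 5 ballots; Kelston wins 12–5.
Ostley vs Ralston: Ostley is ranked higher on 3+2+6 = 11 ballots, Ralston on 6. Ostley wins 11–6.
Ostley vs Jarrow: 3+2+6 = 11 for Ostley, 6 for Jarrow — Ostley by 11–6.
Calder vs Kelston: Calder preferred on 2+3+2+4 = 11 ballots; Calder wins 11–6.
Calder vs Ralston: Calder preferred on 2+4 = 6 ballots; Ralston wins 11–6.
Calder vs Jarrow: 2+3+2+4 = 11 for Calder, 6 for Jarrow — Calder by 11–6.
Kelston vs Ralston: Kelston is ranked higher on 6 ballots, Ralston on 11. Ralston wins 11–6.
Kelston vs Jarrow: 11 to 6, Kelston.
Ralston vs Jarrow: 2+3+2 = 7 for Ralston, 10 for Jarrow — Jarrow by 10–7.
Every city loses at least once (Ostley loses to Kelston; Calder loses to Ostley; Kelston loses to Calder; Ralston loses to Ostley; Jarrow loses to Ostley). The majority relation contains the cycle Ostley → Calder → Kelston → Ostley, so there is no Condorcet winner.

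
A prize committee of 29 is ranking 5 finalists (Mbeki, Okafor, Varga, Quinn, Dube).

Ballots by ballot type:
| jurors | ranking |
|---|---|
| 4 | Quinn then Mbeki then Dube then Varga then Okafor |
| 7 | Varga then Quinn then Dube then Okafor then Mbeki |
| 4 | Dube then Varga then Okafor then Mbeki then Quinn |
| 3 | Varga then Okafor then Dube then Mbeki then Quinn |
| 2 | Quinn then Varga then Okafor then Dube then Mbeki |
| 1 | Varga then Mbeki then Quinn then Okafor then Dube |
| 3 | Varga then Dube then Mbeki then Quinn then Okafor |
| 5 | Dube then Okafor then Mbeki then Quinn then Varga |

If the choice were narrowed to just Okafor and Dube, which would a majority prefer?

Ballots ranking Okafor above Dube: 3 + 2 + 1 = 6.
Ballots ranking Dube above Okafor: 29 − 6 = 23.
Dube wins the head-to-head 23–6.

Dube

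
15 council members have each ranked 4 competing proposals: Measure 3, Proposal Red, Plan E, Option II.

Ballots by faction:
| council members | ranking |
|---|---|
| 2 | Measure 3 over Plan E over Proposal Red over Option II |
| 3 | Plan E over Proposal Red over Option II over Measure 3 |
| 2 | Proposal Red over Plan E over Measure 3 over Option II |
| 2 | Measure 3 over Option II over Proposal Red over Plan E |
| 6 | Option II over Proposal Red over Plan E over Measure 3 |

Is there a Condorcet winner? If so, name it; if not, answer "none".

Option II

Head-to-head results (15 council members):
Measure 3 vs Proposal Red: 2+2 = 4 for Measure 3, 11 for Proposal Red — Proposal Red by 11–4.
Measure 3 vs Plan E: 4 to 11, Plan E.
Measure 3 vs Option II: 6 to 9, Option II.
Proposal Red vs Plan E: Proposal Red is ranked higher on 2+2+6 = 10 ballots, Plan E on 5. Proposal Red wins 10–5.
Proposal Red vs Option II: 2+3+2 = 7 for Proposal Red, 8 for Option II — Option II by 8–7.
Plan E vs Option II: 7 to 8, Option II.
Option II wins every pairwise contest, so Option II is the Condorcet winner.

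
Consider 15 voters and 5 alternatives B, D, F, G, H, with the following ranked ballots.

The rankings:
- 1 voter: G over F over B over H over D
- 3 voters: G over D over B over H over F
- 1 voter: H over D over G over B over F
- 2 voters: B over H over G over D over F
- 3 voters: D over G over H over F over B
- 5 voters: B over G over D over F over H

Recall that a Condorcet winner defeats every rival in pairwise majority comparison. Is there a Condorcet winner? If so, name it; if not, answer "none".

Head-to-head results (15 voters):
B vs D: B preferred on 1+2+5 = 8 ballots; B wins 8–7.
B vs F: B is ranked higher on 3+1+2+5 = 11 ballots, F on 4. B wins 11–4.
B vs G: B is ranked higher on 2+5 = 7 ballots, G on 8. G wins 8–7.
B vs H: B preferred on 1+3+2+5 = 11 ballots; B wins 11–4.
D vs F: 14 to 1, D.
D vs G: D is ranked higher on 1+3 = 4 ballots, G on 11. G wins 11–4.
D vs H: D preferred on 3+3+5 = 11 ballots; D wins 11–4.
F vs G: 0 for F, 15 for G — G by 15–0.
F vs H: F is ranked higher on 1+5 = 6 ballots, H on 9. H wins 9–6.
G vs H: G preferred on 1+3+3+5 = 12 ballots; G wins 12–3.
G beats each of B, D, F, H — G is the Condorcet winner.

G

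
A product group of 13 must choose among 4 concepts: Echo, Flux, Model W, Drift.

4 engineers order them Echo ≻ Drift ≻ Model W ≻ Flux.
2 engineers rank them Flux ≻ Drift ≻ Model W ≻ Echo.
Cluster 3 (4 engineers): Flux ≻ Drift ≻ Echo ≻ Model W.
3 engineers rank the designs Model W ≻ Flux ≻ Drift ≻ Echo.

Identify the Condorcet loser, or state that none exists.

none

Head-to-head results (13 engineers):
Echo–Flux: Flux 9–4.
Echo vs Model W: Echo wins 8–5.
Echo vs Drift: Drift wins 9–4.
Flux vs Model W: Flux preferred on 2+4 = 6 ballots; Model W wins 7–6.
Flux vs Drift: Flux is ranked higher on 2+4+3 = 9 ballots, Drift on 4. Flux wins 9–4.
Model W–Drift: Drift 10–3.
Each design has at least one pairwise win (Echo beats Model W; Flux beats Echo; Model W beats Flux; Drift beats Echo) — no Condorcet loser.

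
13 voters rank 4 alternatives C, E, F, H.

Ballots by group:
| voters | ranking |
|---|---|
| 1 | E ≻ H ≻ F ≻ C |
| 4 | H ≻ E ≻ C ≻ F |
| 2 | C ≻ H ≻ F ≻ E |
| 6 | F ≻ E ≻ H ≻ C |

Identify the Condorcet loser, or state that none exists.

Pairwise majorities:
C vs E: 2 for C, 11 for E — E by 11–2.
C vs F: C preferred on 4+2 = 6 ballots; F wins 7–6.
C vs H: H wins 11–2.
E vs F: F, 8–5.
E vs H: E preferred on 1+6 = 7 ballots; E wins 7–6.
F–H: H 7–6.
C is beaten in every head-to-head and is the Condorcet loser.

C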